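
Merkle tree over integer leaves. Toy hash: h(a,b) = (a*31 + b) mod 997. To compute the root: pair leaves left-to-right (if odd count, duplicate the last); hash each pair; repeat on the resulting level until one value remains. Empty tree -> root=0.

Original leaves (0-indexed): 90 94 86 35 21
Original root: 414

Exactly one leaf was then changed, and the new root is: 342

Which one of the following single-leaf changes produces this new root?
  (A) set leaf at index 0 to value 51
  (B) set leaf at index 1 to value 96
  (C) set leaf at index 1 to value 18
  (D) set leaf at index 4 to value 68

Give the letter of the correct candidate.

Answer: B

Derivation:
Original leaves: [90, 94, 86, 35, 21]
Target new root: 342
Try each candidate change and compute the resulting root:
Candidate A: set leaf[0] = 51 -> leaves = [51, 94, 86, 35, 21]
  L0: [51, 94, 86, 35, 21]
  L1: h(51,94)=(51*31+94)%997=678 h(86,35)=(86*31+35)%997=707 h(21,21)=(21*31+21)%997=672 -> [678, 707, 672]
  L2: h(678,707)=(678*31+707)%997=788 h(672,672)=(672*31+672)%997=567 -> [788, 567]
  L3: h(788,567)=(788*31+567)%997=70 -> [70]
  root = 70 != target 342
Candidate B: set leaf[1] = 96 -> leaves = [90, 96, 86, 35, 21]
  L0: [90, 96, 86, 35, 21]
  L1: h(90,96)=(90*31+96)%997=892 h(86,35)=(86*31+35)%997=707 h(21,21)=(21*31+21)%997=672 -> [892, 707, 672]
  L2: h(892,707)=(892*31+707)%997=443 h(672,672)=(672*31+672)%997=567 -> [443, 567]
  L3: h(443,567)=(443*31+567)%997=342 -> [342]
  root = 342 == target 342  ** MATCH **
Candidate C: set leaf[1] = 18 -> leaves = [90, 18, 86, 35, 21]
  L0: [90, 18, 86, 35, 21]
  L1: h(90,18)=(90*31+18)%997=814 h(86,35)=(86*31+35)%997=707 h(21,21)=(21*31+21)%997=672 -> [814, 707, 672]
  L2: h(814,707)=(814*31+707)%997=19 h(672,672)=(672*31+672)%997=567 -> [19, 567]
  L3: h(19,567)=(19*31+567)%997=159 -> [159]
  root = 159 != target 342
Candidate D: set leaf[4] = 68 -> leaves = [90, 94, 86, 35, 68]
  L0: [90, 94, 86, 35, 68]
  L1: h(90,94)=(90*31+94)%997=890 h(86,35)=(86*31+35)%997=707 h(68,68)=(68*31+68)%997=182 -> [890, 707, 182]
  L2: h(890,707)=(890*31+707)%997=381 h(182,182)=(182*31+182)%997=839 -> [381, 839]
  L3: h(381,839)=(381*31+839)%997=686 -> [686]
  root = 686 != target 342
Candidate B produces the target root.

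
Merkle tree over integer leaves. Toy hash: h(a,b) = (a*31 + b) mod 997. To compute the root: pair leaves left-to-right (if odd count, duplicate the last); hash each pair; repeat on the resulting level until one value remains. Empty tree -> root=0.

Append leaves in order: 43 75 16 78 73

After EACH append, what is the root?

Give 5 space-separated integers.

After append 43 (leaves=[43]):
  L0: [43]
  root=43
After append 75 (leaves=[43, 75]):
  L0: [43, 75]
  L1: h(43,75)=(43*31+75)%997=411 -> [411]
  root=411
After append 16 (leaves=[43, 75, 16]):
  L0: [43, 75, 16]
  L1: h(43,75)=(43*31+75)%997=411 h(16,16)=(16*31+16)%997=512 -> [411, 512]
  L2: h(411,512)=(411*31+512)%997=292 -> [292]
  root=292
After append 78 (leaves=[43, 75, 16, 78]):
  L0: [43, 75, 16, 78]
  L1: h(43,75)=(43*31+75)%997=411 h(16,78)=(16*31+78)%997=574 -> [411, 574]
  L2: h(411,574)=(411*31+574)%997=354 -> [354]
  root=354
After append 73 (leaves=[43, 75, 16, 78, 73]):
  L0: [43, 75, 16, 78, 73]
  L1: h(43,75)=(43*31+75)%997=411 h(16,78)=(16*31+78)%997=574 h(73,73)=(73*31+73)%997=342 -> [411, 574, 342]
  L2: h(411,574)=(411*31+574)%997=354 h(342,342)=(342*31+342)%997=974 -> [354, 974]
  L3: h(354,974)=(354*31+974)%997=981 -> [981]
  root=981

Answer: 43 411 292 354 981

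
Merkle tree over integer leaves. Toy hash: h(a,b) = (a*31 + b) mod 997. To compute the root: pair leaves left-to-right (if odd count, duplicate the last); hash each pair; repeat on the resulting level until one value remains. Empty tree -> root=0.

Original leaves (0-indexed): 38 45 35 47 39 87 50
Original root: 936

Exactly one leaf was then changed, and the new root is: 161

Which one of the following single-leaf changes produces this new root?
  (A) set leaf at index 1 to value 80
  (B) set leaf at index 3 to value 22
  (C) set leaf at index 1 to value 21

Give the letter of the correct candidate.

Original leaves: [38, 45, 35, 47, 39, 87, 50]
Target new root: 161
Try each candidate change and compute the resulting root:
Candidate A: set leaf[1] = 80 -> leaves = [38, 80, 35, 47, 39, 87, 50]
  L0: [38, 80, 35, 47, 39, 87, 50]
  L1: h(38,80)=(38*31+80)%997=261 h(35,47)=(35*31+47)%997=135 h(39,87)=(39*31+87)%997=299 h(50,50)=(50*31+50)%997=603 -> [261, 135, 299, 603]
  L2: h(261,135)=(261*31+135)%997=250 h(299,603)=(299*31+603)%997=899 -> [250, 899]
  L3: h(250,899)=(250*31+899)%997=673 -> [673]
  root = 673 != target 161
Candidate B: set leaf[3] = 22 -> leaves = [38, 45, 35, 22, 39, 87, 50]
  L0: [38, 45, 35, 22, 39, 87, 50]
  L1: h(38,45)=(38*31+45)%997=226 h(35,22)=(35*31+22)%997=110 h(39,87)=(39*31+87)%997=299 h(50,50)=(50*31+50)%997=603 -> [226, 110, 299, 603]
  L2: h(226,110)=(226*31+110)%997=137 h(299,603)=(299*31+603)%997=899 -> [137, 899]
  L3: h(137,899)=(137*31+899)%997=161 -> [161]
  root = 161 == target 161  ** MATCH **
Candidate C: set leaf[1] = 21 -> leaves = [38, 21, 35, 47, 39, 87, 50]
  L0: [38, 21, 35, 47, 39, 87, 50]
  L1: h(38,21)=(38*31+21)%997=202 h(35,47)=(35*31+47)%997=135 h(39,87)=(39*31+87)%997=299 h(50,50)=(50*31+50)%997=603 -> [202, 135, 299, 603]
  L2: h(202,135)=(202*31+135)%997=415 h(299,603)=(299*31+603)%997=899 -> [415, 899]
  L3: h(415,899)=(415*31+899)%997=803 -> [803]
  root = 803 != target 161
Candidate B produces the target root.

Answer: B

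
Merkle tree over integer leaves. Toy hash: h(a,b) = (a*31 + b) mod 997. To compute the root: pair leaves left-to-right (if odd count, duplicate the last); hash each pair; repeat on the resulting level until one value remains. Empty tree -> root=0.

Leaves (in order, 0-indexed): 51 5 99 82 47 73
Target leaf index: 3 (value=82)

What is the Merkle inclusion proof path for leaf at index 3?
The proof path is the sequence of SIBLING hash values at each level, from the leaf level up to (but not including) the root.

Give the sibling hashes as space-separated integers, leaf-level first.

Answer: 99 589 107

Derivation:
L0 (leaves): [51, 5, 99, 82, 47, 73], target index=3
L1: h(51,5)=(51*31+5)%997=589 [pair 0] h(99,82)=(99*31+82)%997=160 [pair 1] h(47,73)=(47*31+73)%997=533 [pair 2] -> [589, 160, 533]
  Sibling for proof at L0: 99
L2: h(589,160)=(589*31+160)%997=473 [pair 0] h(533,533)=(533*31+533)%997=107 [pair 1] -> [473, 107]
  Sibling for proof at L1: 589
L3: h(473,107)=(473*31+107)%997=812 [pair 0] -> [812]
  Sibling for proof at L2: 107
Root: 812
Proof path (sibling hashes from leaf to root): [99, 589, 107]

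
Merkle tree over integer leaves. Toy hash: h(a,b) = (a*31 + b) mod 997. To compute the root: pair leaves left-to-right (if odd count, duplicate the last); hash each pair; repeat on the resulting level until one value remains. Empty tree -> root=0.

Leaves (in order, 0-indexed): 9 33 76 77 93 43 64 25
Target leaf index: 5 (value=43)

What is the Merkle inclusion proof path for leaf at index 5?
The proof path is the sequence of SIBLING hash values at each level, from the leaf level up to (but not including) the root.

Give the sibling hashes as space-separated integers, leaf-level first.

L0 (leaves): [9, 33, 76, 77, 93, 43, 64, 25], target index=5
L1: h(9,33)=(9*31+33)%997=312 [pair 0] h(76,77)=(76*31+77)%997=439 [pair 1] h(93,43)=(93*31+43)%997=932 [pair 2] h(64,25)=(64*31+25)%997=15 [pair 3] -> [312, 439, 932, 15]
  Sibling for proof at L0: 93
L2: h(312,439)=(312*31+439)%997=141 [pair 0] h(932,15)=(932*31+15)%997=991 [pair 1] -> [141, 991]
  Sibling for proof at L1: 15
L3: h(141,991)=(141*31+991)%997=377 [pair 0] -> [377]
  Sibling for proof at L2: 141
Root: 377
Proof path (sibling hashes from leaf to root): [93, 15, 141]

Answer: 93 15 141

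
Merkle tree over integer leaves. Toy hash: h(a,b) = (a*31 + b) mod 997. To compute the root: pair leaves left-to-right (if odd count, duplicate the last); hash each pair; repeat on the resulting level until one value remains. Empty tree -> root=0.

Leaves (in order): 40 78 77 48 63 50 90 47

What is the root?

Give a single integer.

Answer: 246

Derivation:
L0: [40, 78, 77, 48, 63, 50, 90, 47]
L1: h(40,78)=(40*31+78)%997=321 h(77,48)=(77*31+48)%997=441 h(63,50)=(63*31+50)%997=9 h(90,47)=(90*31+47)%997=843 -> [321, 441, 9, 843]
L2: h(321,441)=(321*31+441)%997=422 h(9,843)=(9*31+843)%997=125 -> [422, 125]
L3: h(422,125)=(422*31+125)%997=246 -> [246]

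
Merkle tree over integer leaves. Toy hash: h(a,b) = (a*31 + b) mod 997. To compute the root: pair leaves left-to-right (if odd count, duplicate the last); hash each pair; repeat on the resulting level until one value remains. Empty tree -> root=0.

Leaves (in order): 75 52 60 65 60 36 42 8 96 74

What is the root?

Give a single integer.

L0: [75, 52, 60, 65, 60, 36, 42, 8, 96, 74]
L1: h(75,52)=(75*31+52)%997=383 h(60,65)=(60*31+65)%997=928 h(60,36)=(60*31+36)%997=899 h(42,8)=(42*31+8)%997=313 h(96,74)=(96*31+74)%997=59 -> [383, 928, 899, 313, 59]
L2: h(383,928)=(383*31+928)%997=837 h(899,313)=(899*31+313)%997=266 h(59,59)=(59*31+59)%997=891 -> [837, 266, 891]
L3: h(837,266)=(837*31+266)%997=291 h(891,891)=(891*31+891)%997=596 -> [291, 596]
L4: h(291,596)=(291*31+596)%997=644 -> [644]

Answer: 644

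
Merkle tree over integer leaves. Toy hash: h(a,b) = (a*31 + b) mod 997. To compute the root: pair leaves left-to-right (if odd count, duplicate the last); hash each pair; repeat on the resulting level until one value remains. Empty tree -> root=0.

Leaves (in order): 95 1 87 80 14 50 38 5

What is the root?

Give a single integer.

Answer: 206

Derivation:
L0: [95, 1, 87, 80, 14, 50, 38, 5]
L1: h(95,1)=(95*31+1)%997=952 h(87,80)=(87*31+80)%997=783 h(14,50)=(14*31+50)%997=484 h(38,5)=(38*31+5)%997=186 -> [952, 783, 484, 186]
L2: h(952,783)=(952*31+783)%997=385 h(484,186)=(484*31+186)%997=235 -> [385, 235]
L3: h(385,235)=(385*31+235)%997=206 -> [206]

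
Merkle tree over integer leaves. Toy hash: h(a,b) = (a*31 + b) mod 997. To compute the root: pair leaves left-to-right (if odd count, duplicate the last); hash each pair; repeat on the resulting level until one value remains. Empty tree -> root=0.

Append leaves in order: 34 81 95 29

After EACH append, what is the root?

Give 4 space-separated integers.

Answer: 34 138 339 273

Derivation:
After append 34 (leaves=[34]):
  L0: [34]
  root=34
After append 81 (leaves=[34, 81]):
  L0: [34, 81]
  L1: h(34,81)=(34*31+81)%997=138 -> [138]
  root=138
After append 95 (leaves=[34, 81, 95]):
  L0: [34, 81, 95]
  L1: h(34,81)=(34*31+81)%997=138 h(95,95)=(95*31+95)%997=49 -> [138, 49]
  L2: h(138,49)=(138*31+49)%997=339 -> [339]
  root=339
After append 29 (leaves=[34, 81, 95, 29]):
  L0: [34, 81, 95, 29]
  L1: h(34,81)=(34*31+81)%997=138 h(95,29)=(95*31+29)%997=980 -> [138, 980]
  L2: h(138,980)=(138*31+980)%997=273 -> [273]
  root=273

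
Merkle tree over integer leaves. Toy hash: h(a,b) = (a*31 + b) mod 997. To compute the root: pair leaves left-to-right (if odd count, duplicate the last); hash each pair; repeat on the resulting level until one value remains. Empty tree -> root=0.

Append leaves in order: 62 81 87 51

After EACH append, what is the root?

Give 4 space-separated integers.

After append 62 (leaves=[62]):
  L0: [62]
  root=62
After append 81 (leaves=[62, 81]):
  L0: [62, 81]
  L1: h(62,81)=(62*31+81)%997=9 -> [9]
  root=9
After append 87 (leaves=[62, 81, 87]):
  L0: [62, 81, 87]
  L1: h(62,81)=(62*31+81)%997=9 h(87,87)=(87*31+87)%997=790 -> [9, 790]
  L2: h(9,790)=(9*31+790)%997=72 -> [72]
  root=72
After append 51 (leaves=[62, 81, 87, 51]):
  L0: [62, 81, 87, 51]
  L1: h(62,81)=(62*31+81)%997=9 h(87,51)=(87*31+51)%997=754 -> [9, 754]
  L2: h(9,754)=(9*31+754)%997=36 -> [36]
  root=36

Answer: 62 9 72 36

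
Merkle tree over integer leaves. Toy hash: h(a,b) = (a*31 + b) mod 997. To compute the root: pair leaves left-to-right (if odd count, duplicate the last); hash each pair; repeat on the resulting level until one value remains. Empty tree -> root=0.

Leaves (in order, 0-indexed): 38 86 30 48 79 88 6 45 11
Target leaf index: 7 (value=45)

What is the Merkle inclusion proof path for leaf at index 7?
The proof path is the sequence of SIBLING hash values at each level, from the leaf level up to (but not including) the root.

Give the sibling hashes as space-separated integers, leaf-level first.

L0 (leaves): [38, 86, 30, 48, 79, 88, 6, 45, 11], target index=7
L1: h(38,86)=(38*31+86)%997=267 [pair 0] h(30,48)=(30*31+48)%997=978 [pair 1] h(79,88)=(79*31+88)%997=543 [pair 2] h(6,45)=(6*31+45)%997=231 [pair 3] h(11,11)=(11*31+11)%997=352 [pair 4] -> [267, 978, 543, 231, 352]
  Sibling for proof at L0: 6
L2: h(267,978)=(267*31+978)%997=282 [pair 0] h(543,231)=(543*31+231)%997=115 [pair 1] h(352,352)=(352*31+352)%997=297 [pair 2] -> [282, 115, 297]
  Sibling for proof at L1: 543
L3: h(282,115)=(282*31+115)%997=881 [pair 0] h(297,297)=(297*31+297)%997=531 [pair 1] -> [881, 531]
  Sibling for proof at L2: 282
L4: h(881,531)=(881*31+531)%997=923 [pair 0] -> [923]
  Sibling for proof at L3: 531
Root: 923
Proof path (sibling hashes from leaf to root): [6, 543, 282, 531]

Answer: 6 543 282 531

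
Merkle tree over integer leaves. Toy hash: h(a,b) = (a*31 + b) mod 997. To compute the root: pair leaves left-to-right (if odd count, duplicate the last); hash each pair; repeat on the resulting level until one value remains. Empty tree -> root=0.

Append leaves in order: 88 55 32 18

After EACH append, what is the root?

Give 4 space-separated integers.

After append 88 (leaves=[88]):
  L0: [88]
  root=88
After append 55 (leaves=[88, 55]):
  L0: [88, 55]
  L1: h(88,55)=(88*31+55)%997=789 -> [789]
  root=789
After append 32 (leaves=[88, 55, 32]):
  L0: [88, 55, 32]
  L1: h(88,55)=(88*31+55)%997=789 h(32,32)=(32*31+32)%997=27 -> [789, 27]
  L2: h(789,27)=(789*31+27)%997=558 -> [558]
  root=558
After append 18 (leaves=[88, 55, 32, 18]):
  L0: [88, 55, 32, 18]
  L1: h(88,55)=(88*31+55)%997=789 h(32,18)=(32*31+18)%997=13 -> [789, 13]
  L2: h(789,13)=(789*31+13)%997=544 -> [544]
  root=544

Answer: 88 789 558 544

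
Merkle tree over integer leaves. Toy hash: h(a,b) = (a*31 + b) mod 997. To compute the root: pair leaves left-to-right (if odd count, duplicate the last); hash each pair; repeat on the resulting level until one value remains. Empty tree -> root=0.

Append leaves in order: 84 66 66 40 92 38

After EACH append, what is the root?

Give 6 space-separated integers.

Answer: 84 676 137 111 940 209

Derivation:
After append 84 (leaves=[84]):
  L0: [84]
  root=84
After append 66 (leaves=[84, 66]):
  L0: [84, 66]
  L1: h(84,66)=(84*31+66)%997=676 -> [676]
  root=676
After append 66 (leaves=[84, 66, 66]):
  L0: [84, 66, 66]
  L1: h(84,66)=(84*31+66)%997=676 h(66,66)=(66*31+66)%997=118 -> [676, 118]
  L2: h(676,118)=(676*31+118)%997=137 -> [137]
  root=137
After append 40 (leaves=[84, 66, 66, 40]):
  L0: [84, 66, 66, 40]
  L1: h(84,66)=(84*31+66)%997=676 h(66,40)=(66*31+40)%997=92 -> [676, 92]
  L2: h(676,92)=(676*31+92)%997=111 -> [111]
  root=111
After append 92 (leaves=[84, 66, 66, 40, 92]):
  L0: [84, 66, 66, 40, 92]
  L1: h(84,66)=(84*31+66)%997=676 h(66,40)=(66*31+40)%997=92 h(92,92)=(92*31+92)%997=950 -> [676, 92, 950]
  L2: h(676,92)=(676*31+92)%997=111 h(950,950)=(950*31+950)%997=490 -> [111, 490]
  L3: h(111,490)=(111*31+490)%997=940 -> [940]
  root=940
After append 38 (leaves=[84, 66, 66, 40, 92, 38]):
  L0: [84, 66, 66, 40, 92, 38]
  L1: h(84,66)=(84*31+66)%997=676 h(66,40)=(66*31+40)%997=92 h(92,38)=(92*31+38)%997=896 -> [676, 92, 896]
  L2: h(676,92)=(676*31+92)%997=111 h(896,896)=(896*31+896)%997=756 -> [111, 756]
  L3: h(111,756)=(111*31+756)%997=209 -> [209]
  root=209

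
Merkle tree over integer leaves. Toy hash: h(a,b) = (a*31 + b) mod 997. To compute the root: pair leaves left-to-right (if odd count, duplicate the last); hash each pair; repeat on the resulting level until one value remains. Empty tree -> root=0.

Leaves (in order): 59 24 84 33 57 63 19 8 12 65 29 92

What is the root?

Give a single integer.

L0: [59, 24, 84, 33, 57, 63, 19, 8, 12, 65, 29, 92]
L1: h(59,24)=(59*31+24)%997=856 h(84,33)=(84*31+33)%997=643 h(57,63)=(57*31+63)%997=833 h(19,8)=(19*31+8)%997=597 h(12,65)=(12*31+65)%997=437 h(29,92)=(29*31+92)%997=991 -> [856, 643, 833, 597, 437, 991]
L2: h(856,643)=(856*31+643)%997=260 h(833,597)=(833*31+597)%997=498 h(437,991)=(437*31+991)%997=580 -> [260, 498, 580]
L3: h(260,498)=(260*31+498)%997=582 h(580,580)=(580*31+580)%997=614 -> [582, 614]
L4: h(582,614)=(582*31+614)%997=710 -> [710]

Answer: 710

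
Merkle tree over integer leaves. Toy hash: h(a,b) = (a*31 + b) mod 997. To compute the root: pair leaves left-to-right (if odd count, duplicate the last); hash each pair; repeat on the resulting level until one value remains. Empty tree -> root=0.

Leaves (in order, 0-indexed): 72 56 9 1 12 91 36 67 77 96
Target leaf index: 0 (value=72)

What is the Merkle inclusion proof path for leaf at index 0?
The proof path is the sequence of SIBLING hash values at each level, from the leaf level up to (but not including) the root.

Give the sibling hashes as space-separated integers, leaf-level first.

Answer: 56 280 581 242

Derivation:
L0 (leaves): [72, 56, 9, 1, 12, 91, 36, 67, 77, 96], target index=0
L1: h(72,56)=(72*31+56)%997=294 [pair 0] h(9,1)=(9*31+1)%997=280 [pair 1] h(12,91)=(12*31+91)%997=463 [pair 2] h(36,67)=(36*31+67)%997=186 [pair 3] h(77,96)=(77*31+96)%997=489 [pair 4] -> [294, 280, 463, 186, 489]
  Sibling for proof at L0: 56
L2: h(294,280)=(294*31+280)%997=421 [pair 0] h(463,186)=(463*31+186)%997=581 [pair 1] h(489,489)=(489*31+489)%997=693 [pair 2] -> [421, 581, 693]
  Sibling for proof at L1: 280
L3: h(421,581)=(421*31+581)%997=671 [pair 0] h(693,693)=(693*31+693)%997=242 [pair 1] -> [671, 242]
  Sibling for proof at L2: 581
L4: h(671,242)=(671*31+242)%997=106 [pair 0] -> [106]
  Sibling for proof at L3: 242
Root: 106
Proof path (sibling hashes from leaf to root): [56, 280, 581, 242]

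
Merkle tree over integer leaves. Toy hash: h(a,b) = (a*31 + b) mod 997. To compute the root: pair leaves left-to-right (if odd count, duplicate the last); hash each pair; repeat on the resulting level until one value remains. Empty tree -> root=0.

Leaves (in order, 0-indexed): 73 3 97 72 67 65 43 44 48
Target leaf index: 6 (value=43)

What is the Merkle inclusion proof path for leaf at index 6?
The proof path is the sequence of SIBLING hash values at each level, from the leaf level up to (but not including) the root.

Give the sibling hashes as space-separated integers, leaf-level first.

L0 (leaves): [73, 3, 97, 72, 67, 65, 43, 44, 48], target index=6
L1: h(73,3)=(73*31+3)%997=272 [pair 0] h(97,72)=(97*31+72)%997=88 [pair 1] h(67,65)=(67*31+65)%997=148 [pair 2] h(43,44)=(43*31+44)%997=380 [pair 3] h(48,48)=(48*31+48)%997=539 [pair 4] -> [272, 88, 148, 380, 539]
  Sibling for proof at L0: 44
L2: h(272,88)=(272*31+88)%997=544 [pair 0] h(148,380)=(148*31+380)%997=980 [pair 1] h(539,539)=(539*31+539)%997=299 [pair 2] -> [544, 980, 299]
  Sibling for proof at L1: 148
L3: h(544,980)=(544*31+980)%997=895 [pair 0] h(299,299)=(299*31+299)%997=595 [pair 1] -> [895, 595]
  Sibling for proof at L2: 544
L4: h(895,595)=(895*31+595)%997=424 [pair 0] -> [424]
  Sibling for proof at L3: 595
Root: 424
Proof path (sibling hashes from leaf to root): [44, 148, 544, 595]

Answer: 44 148 544 595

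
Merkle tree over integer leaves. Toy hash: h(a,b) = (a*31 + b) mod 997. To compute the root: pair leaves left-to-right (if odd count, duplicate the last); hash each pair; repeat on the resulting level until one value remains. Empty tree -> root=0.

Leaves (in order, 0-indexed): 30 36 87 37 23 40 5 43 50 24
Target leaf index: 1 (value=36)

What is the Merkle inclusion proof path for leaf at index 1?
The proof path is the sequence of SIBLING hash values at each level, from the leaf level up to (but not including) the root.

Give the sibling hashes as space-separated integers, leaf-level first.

L0 (leaves): [30, 36, 87, 37, 23, 40, 5, 43, 50, 24], target index=1
L1: h(30,36)=(30*31+36)%997=966 [pair 0] h(87,37)=(87*31+37)%997=740 [pair 1] h(23,40)=(23*31+40)%997=753 [pair 2] h(5,43)=(5*31+43)%997=198 [pair 3] h(50,24)=(50*31+24)%997=577 [pair 4] -> [966, 740, 753, 198, 577]
  Sibling for proof at L0: 30
L2: h(966,740)=(966*31+740)%997=776 [pair 0] h(753,198)=(753*31+198)%997=610 [pair 1] h(577,577)=(577*31+577)%997=518 [pair 2] -> [776, 610, 518]
  Sibling for proof at L1: 740
L3: h(776,610)=(776*31+610)%997=738 [pair 0] h(518,518)=(518*31+518)%997=624 [pair 1] -> [738, 624]
  Sibling for proof at L2: 610
L4: h(738,624)=(738*31+624)%997=571 [pair 0] -> [571]
  Sibling for proof at L3: 624
Root: 571
Proof path (sibling hashes from leaf to root): [30, 740, 610, 624]

Answer: 30 740 610 624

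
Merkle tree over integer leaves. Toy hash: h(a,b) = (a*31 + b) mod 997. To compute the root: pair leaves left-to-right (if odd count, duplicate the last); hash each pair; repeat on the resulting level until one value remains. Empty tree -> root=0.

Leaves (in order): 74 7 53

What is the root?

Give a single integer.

L0: [74, 7, 53]
L1: h(74,7)=(74*31+7)%997=307 h(53,53)=(53*31+53)%997=699 -> [307, 699]
L2: h(307,699)=(307*31+699)%997=246 -> [246]

Answer: 246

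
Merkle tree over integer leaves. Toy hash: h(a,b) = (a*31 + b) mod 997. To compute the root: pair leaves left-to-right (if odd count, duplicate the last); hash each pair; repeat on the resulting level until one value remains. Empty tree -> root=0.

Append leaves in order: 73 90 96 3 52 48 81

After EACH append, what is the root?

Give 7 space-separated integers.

Answer: 73 359 243 150 72 941 876

Derivation:
After append 73 (leaves=[73]):
  L0: [73]
  root=73
After append 90 (leaves=[73, 90]):
  L0: [73, 90]
  L1: h(73,90)=(73*31+90)%997=359 -> [359]
  root=359
After append 96 (leaves=[73, 90, 96]):
  L0: [73, 90, 96]
  L1: h(73,90)=(73*31+90)%997=359 h(96,96)=(96*31+96)%997=81 -> [359, 81]
  L2: h(359,81)=(359*31+81)%997=243 -> [243]
  root=243
After append 3 (leaves=[73, 90, 96, 3]):
  L0: [73, 90, 96, 3]
  L1: h(73,90)=(73*31+90)%997=359 h(96,3)=(96*31+3)%997=985 -> [359, 985]
  L2: h(359,985)=(359*31+985)%997=150 -> [150]
  root=150
After append 52 (leaves=[73, 90, 96, 3, 52]):
  L0: [73, 90, 96, 3, 52]
  L1: h(73,90)=(73*31+90)%997=359 h(96,3)=(96*31+3)%997=985 h(52,52)=(52*31+52)%997=667 -> [359, 985, 667]
  L2: h(359,985)=(359*31+985)%997=150 h(667,667)=(667*31+667)%997=407 -> [150, 407]
  L3: h(150,407)=(150*31+407)%997=72 -> [72]
  root=72
After append 48 (leaves=[73, 90, 96, 3, 52, 48]):
  L0: [73, 90, 96, 3, 52, 48]
  L1: h(73,90)=(73*31+90)%997=359 h(96,3)=(96*31+3)%997=985 h(52,48)=(52*31+48)%997=663 -> [359, 985, 663]
  L2: h(359,985)=(359*31+985)%997=150 h(663,663)=(663*31+663)%997=279 -> [150, 279]
  L3: h(150,279)=(150*31+279)%997=941 -> [941]
  root=941
After append 81 (leaves=[73, 90, 96, 3, 52, 48, 81]):
  L0: [73, 90, 96, 3, 52, 48, 81]
  L1: h(73,90)=(73*31+90)%997=359 h(96,3)=(96*31+3)%997=985 h(52,48)=(52*31+48)%997=663 h(81,81)=(81*31+81)%997=598 -> [359, 985, 663, 598]
  L2: h(359,985)=(359*31+985)%997=150 h(663,598)=(663*31+598)%997=214 -> [150, 214]
  L3: h(150,214)=(150*31+214)%997=876 -> [876]
  root=876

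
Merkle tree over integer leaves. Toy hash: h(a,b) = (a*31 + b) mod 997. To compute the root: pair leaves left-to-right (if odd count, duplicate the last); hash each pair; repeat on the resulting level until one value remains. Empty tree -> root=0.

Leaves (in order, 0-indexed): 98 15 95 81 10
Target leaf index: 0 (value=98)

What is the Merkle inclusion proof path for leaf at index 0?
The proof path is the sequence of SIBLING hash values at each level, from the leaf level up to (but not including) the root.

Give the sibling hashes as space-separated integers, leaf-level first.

L0 (leaves): [98, 15, 95, 81, 10], target index=0
L1: h(98,15)=(98*31+15)%997=62 [pair 0] h(95,81)=(95*31+81)%997=35 [pair 1] h(10,10)=(10*31+10)%997=320 [pair 2] -> [62, 35, 320]
  Sibling for proof at L0: 15
L2: h(62,35)=(62*31+35)%997=960 [pair 0] h(320,320)=(320*31+320)%997=270 [pair 1] -> [960, 270]
  Sibling for proof at L1: 35
L3: h(960,270)=(960*31+270)%997=120 [pair 0] -> [120]
  Sibling for proof at L2: 270
Root: 120
Proof path (sibling hashes from leaf to root): [15, 35, 270]

Answer: 15 35 270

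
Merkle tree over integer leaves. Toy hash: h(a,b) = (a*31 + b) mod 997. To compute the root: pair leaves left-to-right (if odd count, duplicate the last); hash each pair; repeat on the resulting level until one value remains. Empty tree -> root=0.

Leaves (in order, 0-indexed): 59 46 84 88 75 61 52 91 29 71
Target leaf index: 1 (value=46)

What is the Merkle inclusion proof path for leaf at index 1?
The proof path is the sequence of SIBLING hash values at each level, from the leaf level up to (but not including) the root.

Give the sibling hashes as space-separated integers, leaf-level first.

L0 (leaves): [59, 46, 84, 88, 75, 61, 52, 91, 29, 71], target index=1
L1: h(59,46)=(59*31+46)%997=878 [pair 0] h(84,88)=(84*31+88)%997=698 [pair 1] h(75,61)=(75*31+61)%997=392 [pair 2] h(52,91)=(52*31+91)%997=706 [pair 3] h(29,71)=(29*31+71)%997=970 [pair 4] -> [878, 698, 392, 706, 970]
  Sibling for proof at L0: 59
L2: h(878,698)=(878*31+698)%997=0 [pair 0] h(392,706)=(392*31+706)%997=894 [pair 1] h(970,970)=(970*31+970)%997=133 [pair 2] -> [0, 894, 133]
  Sibling for proof at L1: 698
L3: h(0,894)=(0*31+894)%997=894 [pair 0] h(133,133)=(133*31+133)%997=268 [pair 1] -> [894, 268]
  Sibling for proof at L2: 894
L4: h(894,268)=(894*31+268)%997=66 [pair 0] -> [66]
  Sibling for proof at L3: 268
Root: 66
Proof path (sibling hashes from leaf to root): [59, 698, 894, 268]

Answer: 59 698 894 268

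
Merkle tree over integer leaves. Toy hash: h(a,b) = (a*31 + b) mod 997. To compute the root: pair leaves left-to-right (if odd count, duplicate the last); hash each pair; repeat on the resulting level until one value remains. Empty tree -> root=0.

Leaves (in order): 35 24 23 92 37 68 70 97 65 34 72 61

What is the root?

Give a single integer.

L0: [35, 24, 23, 92, 37, 68, 70, 97, 65, 34, 72, 61]
L1: h(35,24)=(35*31+24)%997=112 h(23,92)=(23*31+92)%997=805 h(37,68)=(37*31+68)%997=218 h(70,97)=(70*31+97)%997=273 h(65,34)=(65*31+34)%997=55 h(72,61)=(72*31+61)%997=299 -> [112, 805, 218, 273, 55, 299]
L2: h(112,805)=(112*31+805)%997=289 h(218,273)=(218*31+273)%997=52 h(55,299)=(55*31+299)%997=10 -> [289, 52, 10]
L3: h(289,52)=(289*31+52)%997=38 h(10,10)=(10*31+10)%997=320 -> [38, 320]
L4: h(38,320)=(38*31+320)%997=501 -> [501]

Answer: 501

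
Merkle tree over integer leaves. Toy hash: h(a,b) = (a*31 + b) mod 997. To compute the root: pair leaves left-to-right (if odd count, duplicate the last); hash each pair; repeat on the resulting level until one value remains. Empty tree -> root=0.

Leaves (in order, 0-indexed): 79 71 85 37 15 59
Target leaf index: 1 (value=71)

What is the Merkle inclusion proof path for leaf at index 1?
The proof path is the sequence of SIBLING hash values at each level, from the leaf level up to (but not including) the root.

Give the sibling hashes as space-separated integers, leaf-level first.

Answer: 79 678 816

Derivation:
L0 (leaves): [79, 71, 85, 37, 15, 59], target index=1
L1: h(79,71)=(79*31+71)%997=526 [pair 0] h(85,37)=(85*31+37)%997=678 [pair 1] h(15,59)=(15*31+59)%997=524 [pair 2] -> [526, 678, 524]
  Sibling for proof at L0: 79
L2: h(526,678)=(526*31+678)%997=35 [pair 0] h(524,524)=(524*31+524)%997=816 [pair 1] -> [35, 816]
  Sibling for proof at L1: 678
L3: h(35,816)=(35*31+816)%997=904 [pair 0] -> [904]
  Sibling for proof at L2: 816
Root: 904
Proof path (sibling hashes from leaf to root): [79, 678, 816]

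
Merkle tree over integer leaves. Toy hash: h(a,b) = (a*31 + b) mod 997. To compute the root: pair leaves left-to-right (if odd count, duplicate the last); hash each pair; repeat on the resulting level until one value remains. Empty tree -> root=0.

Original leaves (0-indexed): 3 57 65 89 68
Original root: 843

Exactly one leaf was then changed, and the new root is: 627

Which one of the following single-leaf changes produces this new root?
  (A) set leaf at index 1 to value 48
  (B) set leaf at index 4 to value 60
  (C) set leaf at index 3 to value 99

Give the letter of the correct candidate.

Answer: B

Derivation:
Original leaves: [3, 57, 65, 89, 68]
Target new root: 627
Try each candidate change and compute the resulting root:
Candidate A: set leaf[1] = 48 -> leaves = [3, 48, 65, 89, 68]
  L0: [3, 48, 65, 89, 68]
  L1: h(3,48)=(3*31+48)%997=141 h(65,89)=(65*31+89)%997=110 h(68,68)=(68*31+68)%997=182 -> [141, 110, 182]
  L2: h(141,110)=(141*31+110)%997=493 h(182,182)=(182*31+182)%997=839 -> [493, 839]
  L3: h(493,839)=(493*31+839)%997=170 -> [170]
  root = 170 != target 627
Candidate B: set leaf[4] = 60 -> leaves = [3, 57, 65, 89, 60]
  L0: [3, 57, 65, 89, 60]
  L1: h(3,57)=(3*31+57)%997=150 h(65,89)=(65*31+89)%997=110 h(60,60)=(60*31+60)%997=923 -> [150, 110, 923]
  L2: h(150,110)=(150*31+110)%997=772 h(923,923)=(923*31+923)%997=623 -> [772, 623]
  L3: h(772,623)=(772*31+623)%997=627 -> [627]
  root = 627 == target 627  ** MATCH **
Candidate C: set leaf[3] = 99 -> leaves = [3, 57, 65, 99, 68]
  L0: [3, 57, 65, 99, 68]
  L1: h(3,57)=(3*31+57)%997=150 h(65,99)=(65*31+99)%997=120 h(68,68)=(68*31+68)%997=182 -> [150, 120, 182]
  L2: h(150,120)=(150*31+120)%997=782 h(182,182)=(182*31+182)%997=839 -> [782, 839]
  L3: h(782,839)=(782*31+839)%997=156 -> [156]
  root = 156 != target 627
Candidate B produces the target root.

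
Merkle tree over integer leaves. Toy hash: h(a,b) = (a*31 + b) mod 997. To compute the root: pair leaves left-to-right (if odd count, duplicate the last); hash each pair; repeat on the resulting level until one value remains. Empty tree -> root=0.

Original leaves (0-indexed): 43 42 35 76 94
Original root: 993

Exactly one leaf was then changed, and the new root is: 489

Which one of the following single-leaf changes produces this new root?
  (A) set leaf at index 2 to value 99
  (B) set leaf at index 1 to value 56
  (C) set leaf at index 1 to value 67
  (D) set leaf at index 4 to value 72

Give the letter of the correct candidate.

Original leaves: [43, 42, 35, 76, 94]
Target new root: 489
Try each candidate change and compute the resulting root:
Candidate A: set leaf[2] = 99 -> leaves = [43, 42, 99, 76, 94]
  L0: [43, 42, 99, 76, 94]
  L1: h(43,42)=(43*31+42)%997=378 h(99,76)=(99*31+76)%997=154 h(94,94)=(94*31+94)%997=17 -> [378, 154, 17]
  L2: h(378,154)=(378*31+154)%997=905 h(17,17)=(17*31+17)%997=544 -> [905, 544]
  L3: h(905,544)=(905*31+544)%997=683 -> [683]
  root = 683 != target 489
Candidate B: set leaf[1] = 56 -> leaves = [43, 56, 35, 76, 94]
  L0: [43, 56, 35, 76, 94]
  L1: h(43,56)=(43*31+56)%997=392 h(35,76)=(35*31+76)%997=164 h(94,94)=(94*31+94)%997=17 -> [392, 164, 17]
  L2: h(392,164)=(392*31+164)%997=352 h(17,17)=(17*31+17)%997=544 -> [352, 544]
  L3: h(352,544)=(352*31+544)%997=489 -> [489]
  root = 489 == target 489  ** MATCH **
Candidate C: set leaf[1] = 67 -> leaves = [43, 67, 35, 76, 94]
  L0: [43, 67, 35, 76, 94]
  L1: h(43,67)=(43*31+67)%997=403 h(35,76)=(35*31+76)%997=164 h(94,94)=(94*31+94)%997=17 -> [403, 164, 17]
  L2: h(403,164)=(403*31+164)%997=693 h(17,17)=(17*31+17)%997=544 -> [693, 544]
  L3: h(693,544)=(693*31+544)%997=93 -> [93]
  root = 93 != target 489
Candidate D: set leaf[4] = 72 -> leaves = [43, 42, 35, 76, 72]
  L0: [43, 42, 35, 76, 72]
  L1: h(43,42)=(43*31+42)%997=378 h(35,76)=(35*31+76)%997=164 h(72,72)=(72*31+72)%997=310 -> [378, 164, 310]
  L2: h(378,164)=(378*31+164)%997=915 h(310,310)=(310*31+310)%997=947 -> [915, 947]
  L3: h(915,947)=(915*31+947)%997=399 -> [399]
  root = 399 != target 489
Candidate B produces the target root.

Answer: B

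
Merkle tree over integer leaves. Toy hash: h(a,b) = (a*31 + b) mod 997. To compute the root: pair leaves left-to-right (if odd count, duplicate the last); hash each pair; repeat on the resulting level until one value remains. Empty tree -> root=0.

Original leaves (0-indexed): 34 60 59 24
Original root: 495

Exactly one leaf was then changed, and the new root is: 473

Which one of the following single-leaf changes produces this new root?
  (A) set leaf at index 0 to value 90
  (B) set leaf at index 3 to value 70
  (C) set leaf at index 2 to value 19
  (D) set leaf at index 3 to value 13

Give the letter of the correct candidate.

Original leaves: [34, 60, 59, 24]
Target new root: 473
Try each candidate change and compute the resulting root:
Candidate A: set leaf[0] = 90 -> leaves = [90, 60, 59, 24]
  L0: [90, 60, 59, 24]
  L1: h(90,60)=(90*31+60)%997=856 h(59,24)=(59*31+24)%997=856 -> [856, 856]
  L2: h(856,856)=(856*31+856)%997=473 -> [473]
  root = 473 == target 473  ** MATCH **
Candidate B: set leaf[3] = 70 -> leaves = [34, 60, 59, 70]
  L0: [34, 60, 59, 70]
  L1: h(34,60)=(34*31+60)%997=117 h(59,70)=(59*31+70)%997=902 -> [117, 902]
  L2: h(117,902)=(117*31+902)%997=541 -> [541]
  root = 541 != target 473
Candidate C: set leaf[2] = 19 -> leaves = [34, 60, 19, 24]
  L0: [34, 60, 19, 24]
  L1: h(34,60)=(34*31+60)%997=117 h(19,24)=(19*31+24)%997=613 -> [117, 613]
  L2: h(117,613)=(117*31+613)%997=252 -> [252]
  root = 252 != target 473
Candidate D: set leaf[3] = 13 -> leaves = [34, 60, 59, 13]
  L0: [34, 60, 59, 13]
  L1: h(34,60)=(34*31+60)%997=117 h(59,13)=(59*31+13)%997=845 -> [117, 845]
  L2: h(117,845)=(117*31+845)%997=484 -> [484]
  root = 484 != target 473
Candidate A produces the target root.

Answer: A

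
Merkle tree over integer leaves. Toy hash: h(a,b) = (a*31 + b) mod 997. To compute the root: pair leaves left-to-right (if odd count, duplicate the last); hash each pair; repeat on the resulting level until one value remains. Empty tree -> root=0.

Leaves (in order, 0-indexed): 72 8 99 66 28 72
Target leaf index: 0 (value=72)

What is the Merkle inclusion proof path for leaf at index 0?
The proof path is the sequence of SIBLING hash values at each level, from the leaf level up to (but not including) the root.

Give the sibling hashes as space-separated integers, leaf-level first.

Answer: 8 144 170

Derivation:
L0 (leaves): [72, 8, 99, 66, 28, 72], target index=0
L1: h(72,8)=(72*31+8)%997=246 [pair 0] h(99,66)=(99*31+66)%997=144 [pair 1] h(28,72)=(28*31+72)%997=940 [pair 2] -> [246, 144, 940]
  Sibling for proof at L0: 8
L2: h(246,144)=(246*31+144)%997=791 [pair 0] h(940,940)=(940*31+940)%997=170 [pair 1] -> [791, 170]
  Sibling for proof at L1: 144
L3: h(791,170)=(791*31+170)%997=763 [pair 0] -> [763]
  Sibling for proof at L2: 170
Root: 763
Proof path (sibling hashes from leaf to root): [8, 144, 170]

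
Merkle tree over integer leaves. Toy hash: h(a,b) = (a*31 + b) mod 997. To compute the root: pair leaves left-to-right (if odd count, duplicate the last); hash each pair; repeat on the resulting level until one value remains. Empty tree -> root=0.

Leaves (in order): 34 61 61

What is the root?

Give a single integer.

L0: [34, 61, 61]
L1: h(34,61)=(34*31+61)%997=118 h(61,61)=(61*31+61)%997=955 -> [118, 955]
L2: h(118,955)=(118*31+955)%997=625 -> [625]

Answer: 625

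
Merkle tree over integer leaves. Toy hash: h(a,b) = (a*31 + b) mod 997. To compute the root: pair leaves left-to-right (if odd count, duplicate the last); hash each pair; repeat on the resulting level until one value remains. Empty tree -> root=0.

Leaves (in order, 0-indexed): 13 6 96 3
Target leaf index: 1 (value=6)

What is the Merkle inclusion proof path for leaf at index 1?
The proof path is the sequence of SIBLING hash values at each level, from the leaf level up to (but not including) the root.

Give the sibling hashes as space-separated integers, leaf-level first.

Answer: 13 985

Derivation:
L0 (leaves): [13, 6, 96, 3], target index=1
L1: h(13,6)=(13*31+6)%997=409 [pair 0] h(96,3)=(96*31+3)%997=985 [pair 1] -> [409, 985]
  Sibling for proof at L0: 13
L2: h(409,985)=(409*31+985)%997=703 [pair 0] -> [703]
  Sibling for proof at L1: 985
Root: 703
Proof path (sibling hashes from leaf to root): [13, 985]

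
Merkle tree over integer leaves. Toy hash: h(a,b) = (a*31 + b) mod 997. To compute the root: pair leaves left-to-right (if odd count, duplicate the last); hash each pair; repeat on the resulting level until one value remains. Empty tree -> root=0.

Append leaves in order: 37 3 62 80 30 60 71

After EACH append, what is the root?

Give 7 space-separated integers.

After append 37 (leaves=[37]):
  L0: [37]
  root=37
After append 3 (leaves=[37, 3]):
  L0: [37, 3]
  L1: h(37,3)=(37*31+3)%997=153 -> [153]
  root=153
After append 62 (leaves=[37, 3, 62]):
  L0: [37, 3, 62]
  L1: h(37,3)=(37*31+3)%997=153 h(62,62)=(62*31+62)%997=987 -> [153, 987]
  L2: h(153,987)=(153*31+987)%997=745 -> [745]
  root=745
After append 80 (leaves=[37, 3, 62, 80]):
  L0: [37, 3, 62, 80]
  L1: h(37,3)=(37*31+3)%997=153 h(62,80)=(62*31+80)%997=8 -> [153, 8]
  L2: h(153,8)=(153*31+8)%997=763 -> [763]
  root=763
After append 30 (leaves=[37, 3, 62, 80, 30]):
  L0: [37, 3, 62, 80, 30]
  L1: h(37,3)=(37*31+3)%997=153 h(62,80)=(62*31+80)%997=8 h(30,30)=(30*31+30)%997=960 -> [153, 8, 960]
  L2: h(153,8)=(153*31+8)%997=763 h(960,960)=(960*31+960)%997=810 -> [763, 810]
  L3: h(763,810)=(763*31+810)%997=535 -> [535]
  root=535
After append 60 (leaves=[37, 3, 62, 80, 30, 60]):
  L0: [37, 3, 62, 80, 30, 60]
  L1: h(37,3)=(37*31+3)%997=153 h(62,80)=(62*31+80)%997=8 h(30,60)=(30*31+60)%997=990 -> [153, 8, 990]
  L2: h(153,8)=(153*31+8)%997=763 h(990,990)=(990*31+990)%997=773 -> [763, 773]
  L3: h(763,773)=(763*31+773)%997=498 -> [498]
  root=498
After append 71 (leaves=[37, 3, 62, 80, 30, 60, 71]):
  L0: [37, 3, 62, 80, 30, 60, 71]
  L1: h(37,3)=(37*31+3)%997=153 h(62,80)=(62*31+80)%997=8 h(30,60)=(30*31+60)%997=990 h(71,71)=(71*31+71)%997=278 -> [153, 8, 990, 278]
  L2: h(153,8)=(153*31+8)%997=763 h(990,278)=(990*31+278)%997=61 -> [763, 61]
  L3: h(763,61)=(763*31+61)%997=783 -> [783]
  root=783

Answer: 37 153 745 763 535 498 783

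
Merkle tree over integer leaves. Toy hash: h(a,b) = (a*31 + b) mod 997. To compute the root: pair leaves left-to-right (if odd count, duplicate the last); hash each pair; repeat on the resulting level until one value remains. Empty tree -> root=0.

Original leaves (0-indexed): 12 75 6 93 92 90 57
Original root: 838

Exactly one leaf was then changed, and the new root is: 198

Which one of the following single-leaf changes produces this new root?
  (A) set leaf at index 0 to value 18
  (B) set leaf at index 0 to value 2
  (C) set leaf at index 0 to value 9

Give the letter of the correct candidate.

Original leaves: [12, 75, 6, 93, 92, 90, 57]
Target new root: 198
Try each candidate change and compute the resulting root:
Candidate A: set leaf[0] = 18 -> leaves = [18, 75, 6, 93, 92, 90, 57]
  L0: [18, 75, 6, 93, 92, 90, 57]
  L1: h(18,75)=(18*31+75)%997=633 h(6,93)=(6*31+93)%997=279 h(92,90)=(92*31+90)%997=948 h(57,57)=(57*31+57)%997=827 -> [633, 279, 948, 827]
  L2: h(633,279)=(633*31+279)%997=959 h(948,827)=(948*31+827)%997=305 -> [959, 305]
  L3: h(959,305)=(959*31+305)%997=124 -> [124]
  root = 124 != target 198
Candidate B: set leaf[0] = 2 -> leaves = [2, 75, 6, 93, 92, 90, 57]
  L0: [2, 75, 6, 93, 92, 90, 57]
  L1: h(2,75)=(2*31+75)%997=137 h(6,93)=(6*31+93)%997=279 h(92,90)=(92*31+90)%997=948 h(57,57)=(57*31+57)%997=827 -> [137, 279, 948, 827]
  L2: h(137,279)=(137*31+279)%997=538 h(948,827)=(948*31+827)%997=305 -> [538, 305]
  L3: h(538,305)=(538*31+305)%997=34 -> [34]
  root = 34 != target 198
Candidate C: set leaf[0] = 9 -> leaves = [9, 75, 6, 93, 92, 90, 57]
  L0: [9, 75, 6, 93, 92, 90, 57]
  L1: h(9,75)=(9*31+75)%997=354 h(6,93)=(6*31+93)%997=279 h(92,90)=(92*31+90)%997=948 h(57,57)=(57*31+57)%997=827 -> [354, 279, 948, 827]
  L2: h(354,279)=(354*31+279)%997=286 h(948,827)=(948*31+827)%997=305 -> [286, 305]
  L3: h(286,305)=(286*31+305)%997=198 -> [198]
  root = 198 == target 198  ** MATCH **
Candidate C produces the target root.

Answer: C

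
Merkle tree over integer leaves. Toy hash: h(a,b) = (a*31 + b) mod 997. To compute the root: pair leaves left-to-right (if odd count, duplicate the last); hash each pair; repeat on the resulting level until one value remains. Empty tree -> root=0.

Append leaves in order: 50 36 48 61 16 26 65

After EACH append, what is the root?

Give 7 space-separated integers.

Answer: 50 589 852 865 328 648 212

Derivation:
After append 50 (leaves=[50]):
  L0: [50]
  root=50
After append 36 (leaves=[50, 36]):
  L0: [50, 36]
  L1: h(50,36)=(50*31+36)%997=589 -> [589]
  root=589
After append 48 (leaves=[50, 36, 48]):
  L0: [50, 36, 48]
  L1: h(50,36)=(50*31+36)%997=589 h(48,48)=(48*31+48)%997=539 -> [589, 539]
  L2: h(589,539)=(589*31+539)%997=852 -> [852]
  root=852
After append 61 (leaves=[50, 36, 48, 61]):
  L0: [50, 36, 48, 61]
  L1: h(50,36)=(50*31+36)%997=589 h(48,61)=(48*31+61)%997=552 -> [589, 552]
  L2: h(589,552)=(589*31+552)%997=865 -> [865]
  root=865
After append 16 (leaves=[50, 36, 48, 61, 16]):
  L0: [50, 36, 48, 61, 16]
  L1: h(50,36)=(50*31+36)%997=589 h(48,61)=(48*31+61)%997=552 h(16,16)=(16*31+16)%997=512 -> [589, 552, 512]
  L2: h(589,552)=(589*31+552)%997=865 h(512,512)=(512*31+512)%997=432 -> [865, 432]
  L3: h(865,432)=(865*31+432)%997=328 -> [328]
  root=328
After append 26 (leaves=[50, 36, 48, 61, 16, 26]):
  L0: [50, 36, 48, 61, 16, 26]
  L1: h(50,36)=(50*31+36)%997=589 h(48,61)=(48*31+61)%997=552 h(16,26)=(16*31+26)%997=522 -> [589, 552, 522]
  L2: h(589,552)=(589*31+552)%997=865 h(522,522)=(522*31+522)%997=752 -> [865, 752]
  L3: h(865,752)=(865*31+752)%997=648 -> [648]
  root=648
After append 65 (leaves=[50, 36, 48, 61, 16, 26, 65]):
  L0: [50, 36, 48, 61, 16, 26, 65]
  L1: h(50,36)=(50*31+36)%997=589 h(48,61)=(48*31+61)%997=552 h(16,26)=(16*31+26)%997=522 h(65,65)=(65*31+65)%997=86 -> [589, 552, 522, 86]
  L2: h(589,552)=(589*31+552)%997=865 h(522,86)=(522*31+86)%997=316 -> [865, 316]
  L3: h(865,316)=(865*31+316)%997=212 -> [212]
  root=212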